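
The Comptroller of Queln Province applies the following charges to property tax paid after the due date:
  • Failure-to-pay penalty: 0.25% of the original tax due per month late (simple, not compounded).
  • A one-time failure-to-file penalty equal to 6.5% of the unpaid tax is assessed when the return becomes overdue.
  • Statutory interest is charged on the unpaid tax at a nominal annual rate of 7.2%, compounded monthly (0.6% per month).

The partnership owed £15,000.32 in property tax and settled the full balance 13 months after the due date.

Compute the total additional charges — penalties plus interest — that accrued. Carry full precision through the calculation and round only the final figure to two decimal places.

Failure-to-file penalty: 6.5% × £15,000.32 = £975.02…
Failure-to-pay penalty = 0.25% × £15,000.32 × 13 mo = £487.51…
Interest: £15,000.32 × ((1 + 0.006)^13 − 1) = £15,000.32 × 0.0808707… = £1,213.0866…
Penalties + interest = £1,462.5312 + £1,213.0866… = £2,675.62

£2,675.62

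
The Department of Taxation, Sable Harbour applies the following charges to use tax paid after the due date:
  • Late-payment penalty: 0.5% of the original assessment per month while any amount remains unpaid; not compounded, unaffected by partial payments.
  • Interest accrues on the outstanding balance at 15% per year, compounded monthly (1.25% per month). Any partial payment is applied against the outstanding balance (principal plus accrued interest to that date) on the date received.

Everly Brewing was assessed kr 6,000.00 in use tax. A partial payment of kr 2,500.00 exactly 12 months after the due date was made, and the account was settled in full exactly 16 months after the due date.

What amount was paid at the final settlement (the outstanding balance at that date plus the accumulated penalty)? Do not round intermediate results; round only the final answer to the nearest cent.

kr 5,171.97

Balance at month 12: kr 6,000.0000 × (1 + 0.0125)^12 = kr 6,964.5271…
After kr 2,500.00 payment: kr 6,964.5271… − kr 2,500.00 = kr 4,464.5271…
Balance at month 16: kr 4,464.5271… × (1 + 0.0125)^4 = kr 4,691.9739…
Penalty: 16 × 0.5% × kr 6,000.00 = kr 480.00
Final settlement = outstanding balance + penalty = kr 4,691.9739… + kr 480.00 = kr 5,171.97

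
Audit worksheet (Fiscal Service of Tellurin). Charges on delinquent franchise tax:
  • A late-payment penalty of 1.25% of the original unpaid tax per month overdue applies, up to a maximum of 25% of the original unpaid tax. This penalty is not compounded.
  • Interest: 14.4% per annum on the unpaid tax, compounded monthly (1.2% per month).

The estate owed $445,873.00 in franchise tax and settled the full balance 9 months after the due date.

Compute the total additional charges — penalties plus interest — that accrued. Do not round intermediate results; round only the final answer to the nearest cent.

Penalty: 9 × 1.25% × $445,873.00 = $50,160.71… (below the 25% cap of $111,468.25)
Interest: $445,873.00 × ((1 + 0.012)^9 − 1) = $445,873.00 × 0.1133318… = $50,531.5880…
Penalties + interest = $50,160.7125 + $50,531.5880… = $100,692.30

$100,692.30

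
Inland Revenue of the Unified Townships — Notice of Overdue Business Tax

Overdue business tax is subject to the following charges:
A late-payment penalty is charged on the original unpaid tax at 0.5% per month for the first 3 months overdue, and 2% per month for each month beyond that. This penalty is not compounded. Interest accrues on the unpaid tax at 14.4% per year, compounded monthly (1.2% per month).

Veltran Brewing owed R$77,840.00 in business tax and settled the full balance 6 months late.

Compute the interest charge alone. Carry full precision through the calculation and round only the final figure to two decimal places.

Interest: R$77,840.00 × ((1 + 0.012)^6 − 1) = R$77,840.00 × 0.0741949… = R$5,775.3289…

R$5,775.33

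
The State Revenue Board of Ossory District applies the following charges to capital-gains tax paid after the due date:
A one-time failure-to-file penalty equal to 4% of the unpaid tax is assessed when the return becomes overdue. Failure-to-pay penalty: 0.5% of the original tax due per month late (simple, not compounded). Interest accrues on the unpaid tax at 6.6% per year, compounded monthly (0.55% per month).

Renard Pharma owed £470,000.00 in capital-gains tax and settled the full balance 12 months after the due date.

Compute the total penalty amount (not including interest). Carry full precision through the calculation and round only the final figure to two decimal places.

Failure-to-file penalty: 4% × £470,000.00 = £18,800.00
Failure-to-pay penalty = 0.5% × £470,000.00 × 12 mo = £28,200.00
Total penalty = £18,800.00 + £28,200.00 = £47,000.00

£47,000.00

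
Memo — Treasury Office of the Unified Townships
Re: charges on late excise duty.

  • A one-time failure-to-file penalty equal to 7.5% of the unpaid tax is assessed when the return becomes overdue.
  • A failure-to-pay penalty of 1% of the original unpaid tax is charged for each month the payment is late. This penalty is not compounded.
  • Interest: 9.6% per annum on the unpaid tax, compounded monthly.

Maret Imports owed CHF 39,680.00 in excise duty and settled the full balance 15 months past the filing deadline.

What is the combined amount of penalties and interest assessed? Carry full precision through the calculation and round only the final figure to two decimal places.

Failure-to-file penalty: 7.5% × CHF 39,680.00 = CHF 2,976.00
Failure-to-pay penalty = 1% × CHF 39,680.00 × 15 mo = CHF 5,952.00
Interest (9.6%/yr ÷ 12 = 0.8%/month): CHF 39,680.00 × ((1 + 0.008)^15 − 1) = CHF 5,037.7193…
Penalties + interest = CHF 8,928.0000 + CHF 5,037.7193… = CHF 13,965.72

CHF 13,965.72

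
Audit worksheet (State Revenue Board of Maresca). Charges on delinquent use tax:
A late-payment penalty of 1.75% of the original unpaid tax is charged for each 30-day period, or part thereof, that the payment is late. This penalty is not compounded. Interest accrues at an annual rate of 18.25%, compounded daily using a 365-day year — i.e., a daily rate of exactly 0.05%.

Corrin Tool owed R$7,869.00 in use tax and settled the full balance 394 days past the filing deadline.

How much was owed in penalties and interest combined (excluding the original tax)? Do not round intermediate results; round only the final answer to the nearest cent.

R$3,640.86

Penalty periods: ⌈394/30⌉ = 14; penalty = 14 × 1.75% × R$7,869.00 = R$1,927.91…
Interest: R$7,869.00 × ((1 + 0.0005)^394 − 1) = R$7,869.00 × 0.21768409… = R$1,712.9561…
Penalties + interest = R$1,927.9050 + R$1,712.9561… = R$3,640.86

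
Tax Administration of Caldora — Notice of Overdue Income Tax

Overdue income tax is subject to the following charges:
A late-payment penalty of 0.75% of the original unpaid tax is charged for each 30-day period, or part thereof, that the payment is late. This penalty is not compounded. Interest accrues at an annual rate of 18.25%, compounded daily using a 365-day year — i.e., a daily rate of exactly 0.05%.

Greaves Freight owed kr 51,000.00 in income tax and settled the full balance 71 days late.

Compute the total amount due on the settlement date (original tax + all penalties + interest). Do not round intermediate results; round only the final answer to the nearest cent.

Penalty periods: ⌈71/30⌉ = 3; penalty = 3 × 0.75% × kr 51,000.00 = kr 1,147.50
Interest: kr 51,000.00 × ((1 + 0.0005)^71 − 1) = kr 51,000.00 × 0.03612846… = kr 1,842.5512…
Total = kr 51,000.00 + kr 1,147.5000 + kr 1,842.5512… = kr 53,990.05

kr 53,990.05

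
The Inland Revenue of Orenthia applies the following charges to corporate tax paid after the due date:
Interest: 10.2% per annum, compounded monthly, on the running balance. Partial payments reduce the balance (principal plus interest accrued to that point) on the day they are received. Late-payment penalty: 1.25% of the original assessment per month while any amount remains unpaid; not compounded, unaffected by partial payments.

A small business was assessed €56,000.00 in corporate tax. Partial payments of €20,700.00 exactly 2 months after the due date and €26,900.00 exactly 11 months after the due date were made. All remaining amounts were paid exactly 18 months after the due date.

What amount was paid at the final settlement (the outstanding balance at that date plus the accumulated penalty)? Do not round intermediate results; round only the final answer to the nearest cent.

Monthly rate = 10.2% ÷ 12 = 0.85%
Balance at month 2: €56,000.0000 × (1 + 0.0085)^2 = €56,956.0460
After €20,700.00 payment: €56,956.0460 − €20,700.00 = €36,256.0460
Balance at month 11: €36,256.0460 × (1 + 0.0085)^9 = €39,125.8299…
After €26,900.00 payment: €39,125.8299… − €26,900.00 = €12,225.8299…
Balance at month 18: €12,225.8299… × (1 + 0.0085)^7 = €12,972.0814…
Penalty: 18 × 1.25% × €56,000.00 = €12,600.00
Final settlement = outstanding balance + penalty = €12,972.0814… + €12,600.00 = €25,572.08

€25,572.08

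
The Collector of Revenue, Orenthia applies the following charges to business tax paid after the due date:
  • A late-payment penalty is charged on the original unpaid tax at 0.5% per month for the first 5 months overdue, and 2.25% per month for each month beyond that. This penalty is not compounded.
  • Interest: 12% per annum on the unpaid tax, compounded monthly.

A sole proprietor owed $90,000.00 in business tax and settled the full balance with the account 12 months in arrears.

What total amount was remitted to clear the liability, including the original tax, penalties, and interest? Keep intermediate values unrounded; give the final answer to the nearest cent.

$117,839.25

Penalty, months 1–5: 5 × 0.5% × $90,000.00 = $2,250.00
Penalty, months 6–12: 7 × 2.25% × $90,000.00 = $14,175.00
Interest (12%/yr ÷ 12 = 1%/month): $90,000.00 × ((1 + 0.01)^12 − 1) = $11,414.2527…
Total = $90,000.00 + $16,425.0000 + $11,414.2527… = $117,839.25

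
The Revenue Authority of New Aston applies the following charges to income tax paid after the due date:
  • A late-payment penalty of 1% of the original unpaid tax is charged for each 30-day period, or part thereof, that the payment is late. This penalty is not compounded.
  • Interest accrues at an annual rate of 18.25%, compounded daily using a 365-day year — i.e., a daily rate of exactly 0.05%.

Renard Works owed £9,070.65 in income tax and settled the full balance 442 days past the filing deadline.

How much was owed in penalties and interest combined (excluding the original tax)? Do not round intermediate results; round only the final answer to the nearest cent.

£3,603.36

Penalty periods: ⌈442/30⌉ = 15; penalty = 15 × 1% × £9,070.65 = £1,360.60…
Interest: £9,070.65 × ((1 + 0.0005)^442 − 1) = £9,070.65 × 0.24725454… = £2,242.7594…
Penalties + interest = £1,360.5975 + £2,242.7594… = £3,603.36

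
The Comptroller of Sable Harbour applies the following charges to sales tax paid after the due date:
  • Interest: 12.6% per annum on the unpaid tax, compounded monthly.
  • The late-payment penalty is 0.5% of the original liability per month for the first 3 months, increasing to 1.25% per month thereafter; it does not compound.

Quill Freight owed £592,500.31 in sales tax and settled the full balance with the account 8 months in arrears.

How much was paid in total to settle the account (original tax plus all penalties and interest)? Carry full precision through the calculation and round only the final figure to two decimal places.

Penalty, months 1–3: 3 × 0.5% × £592,500.31 = £8,887.50…
Penalty, months 4–8: 5 × 1.25% × £592,500.31 = £37,031.27…
Interest (12.6%/yr ÷ 12 = 1.05%/month): £592,500.31 × ((1 + 0.0105)^8 − 1) = £51,637.9929…
Total = £592,500.31 + £45,918.7740… + £51,637.9929… = £690,057.08

£690,057.08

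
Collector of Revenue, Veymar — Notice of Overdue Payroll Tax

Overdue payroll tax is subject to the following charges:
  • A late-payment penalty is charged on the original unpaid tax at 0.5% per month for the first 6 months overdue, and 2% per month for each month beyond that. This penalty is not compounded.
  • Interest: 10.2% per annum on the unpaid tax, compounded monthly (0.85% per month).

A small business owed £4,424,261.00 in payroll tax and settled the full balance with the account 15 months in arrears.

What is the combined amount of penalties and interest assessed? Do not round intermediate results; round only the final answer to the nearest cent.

Penalty, months 1–6: 6 × 0.5% × £4,424,261.00 = £132,727.83
Penalty, months 7–15: 9 × 2% × £4,424,261.00 = £796,366.98
Interest: £4,424,261.00 × ((1 + 0.0085)^15 − 1) = £4,424,261.00 × 0.1353729… = £598,925.2075…
Penalties + interest = £929,094.8100 + £598,925.2075… = £1,528,020.02

£1,528,020.02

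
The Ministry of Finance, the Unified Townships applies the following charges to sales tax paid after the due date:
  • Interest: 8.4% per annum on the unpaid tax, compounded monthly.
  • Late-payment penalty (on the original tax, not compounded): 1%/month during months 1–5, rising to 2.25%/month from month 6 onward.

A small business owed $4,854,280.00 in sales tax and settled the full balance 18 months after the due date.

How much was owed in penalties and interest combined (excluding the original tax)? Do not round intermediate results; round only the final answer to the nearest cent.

$2,312,017.75

Penalty, months 1–5: 5 × 1% × $4,854,280.00 = $242,714.00
Penalty, months 6–18: 13 × 2.25% × $4,854,280.00 = $1,419,876.90
Interest (8.4%/yr ÷ 12 = 0.7%/month): $4,854,280.00 × ((1 + 0.007)^18 − 1) = $649,426.8463…
Penalties + interest = $1,662,590.9000 + $649,426.8463… = $2,312,017.75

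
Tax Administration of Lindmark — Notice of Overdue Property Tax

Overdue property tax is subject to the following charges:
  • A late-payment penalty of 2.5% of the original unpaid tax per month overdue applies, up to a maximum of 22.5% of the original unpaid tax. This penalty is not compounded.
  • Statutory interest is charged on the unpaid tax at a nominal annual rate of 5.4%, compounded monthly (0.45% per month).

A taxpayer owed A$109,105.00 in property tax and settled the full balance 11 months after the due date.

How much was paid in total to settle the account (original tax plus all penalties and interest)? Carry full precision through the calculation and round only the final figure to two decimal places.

A$139,177.49

Penalty (uncapped): 11 × 2.5% × A$109,105.00 = A$30,003.88…; cap = 22.5% × A$109,105.00 = A$24,548.63… → penalty = A$24,548.63…
Interest: A$109,105.00 × ((1 + 0.0045)^11 − 1) = A$109,105.00 × 0.0506289… = A$5,523.8685…
Total = A$109,105.00 + A$24,548.6250 + A$5,523.8685… = A$139,177.49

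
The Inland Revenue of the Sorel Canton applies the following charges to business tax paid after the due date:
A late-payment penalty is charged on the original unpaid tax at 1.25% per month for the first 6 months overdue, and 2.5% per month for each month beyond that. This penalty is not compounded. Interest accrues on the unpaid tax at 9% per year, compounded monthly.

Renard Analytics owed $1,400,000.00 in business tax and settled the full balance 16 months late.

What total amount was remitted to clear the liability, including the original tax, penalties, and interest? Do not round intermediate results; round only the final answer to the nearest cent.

Penalty, months 1–6: 6 × 1.25% × $1,400,000.00 = $105,000.00
Penalty, months 7–16: 10 × 2.5% × $1,400,000.00 = $350,000.00
Interest (9%/yr ÷ 12 = 0.75%/month): $1,400,000.00 × ((1 + 0.0075)^16 − 1) = $177,788.9592…
Total = $1,400,000.00 + $455,000.0000 + $177,788.9592… = $2,032,788.96

$2,032,788.96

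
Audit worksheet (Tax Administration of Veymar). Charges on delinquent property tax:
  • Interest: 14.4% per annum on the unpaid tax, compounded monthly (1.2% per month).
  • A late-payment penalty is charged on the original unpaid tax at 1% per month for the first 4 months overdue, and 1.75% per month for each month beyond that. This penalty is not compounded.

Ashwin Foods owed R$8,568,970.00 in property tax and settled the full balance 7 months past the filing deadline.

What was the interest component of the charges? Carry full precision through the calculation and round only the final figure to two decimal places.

Interest: R$8,568,970.00 × ((1 + 0.012)^7 − 1) = R$8,568,970.00 × 0.0870852… = R$746,230.5606…

R$746,230.56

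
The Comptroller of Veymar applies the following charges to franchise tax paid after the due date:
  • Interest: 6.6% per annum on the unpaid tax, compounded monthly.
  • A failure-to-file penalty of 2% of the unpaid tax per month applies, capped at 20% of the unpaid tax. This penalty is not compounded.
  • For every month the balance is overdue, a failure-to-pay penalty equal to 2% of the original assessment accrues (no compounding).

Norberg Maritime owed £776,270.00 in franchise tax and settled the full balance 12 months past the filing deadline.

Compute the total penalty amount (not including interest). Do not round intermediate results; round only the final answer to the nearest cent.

£341,558.80

Failure-to-file: 12 × 2% × £776,270.00 = £186,304.80, capped at 20% × £776,270.00 = £155,254.00
Failure-to-pay penalty: 12 × 2% × £776,270.00 = £186,304.80
Total penalty = £155,254.00 + £186,304.80 = £341,558.80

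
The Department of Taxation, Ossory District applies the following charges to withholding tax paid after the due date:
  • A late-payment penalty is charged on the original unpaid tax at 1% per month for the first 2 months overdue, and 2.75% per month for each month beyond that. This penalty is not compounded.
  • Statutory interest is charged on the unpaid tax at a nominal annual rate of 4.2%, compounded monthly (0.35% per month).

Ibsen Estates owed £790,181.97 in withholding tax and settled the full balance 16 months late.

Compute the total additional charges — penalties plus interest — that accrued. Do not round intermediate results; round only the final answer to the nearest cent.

£365,454.65

Penalty, months 1–2: 2 × 1% × £790,181.97 = £15,803.64…
Penalty, months 3–16: 14 × 2.75% × £790,181.97 = £304,220.06…
Interest: £790,181.97 × ((1 + 0.0035)^16 − 1) = £790,181.97 × 0.0574943… = £45,430.9477…
Penalties + interest = £320,023.6979… + £45,430.9477… = £365,454.65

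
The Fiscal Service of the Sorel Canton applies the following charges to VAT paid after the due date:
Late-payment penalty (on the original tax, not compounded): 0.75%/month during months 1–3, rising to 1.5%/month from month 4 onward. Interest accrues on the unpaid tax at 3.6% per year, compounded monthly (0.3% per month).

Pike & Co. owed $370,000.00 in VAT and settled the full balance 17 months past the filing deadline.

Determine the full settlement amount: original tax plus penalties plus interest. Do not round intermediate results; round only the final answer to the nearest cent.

Penalty, months 1–3: 3 × 0.75% × $370,000.00 = $8,325.00
Penalty, months 4–17: 14 × 1.5% × $370,000.00 = $77,700.00
Interest: $370,000.00 × ((1 + 0.003)^17 − 1) = $370,000.00 × 0.0522426… = $19,329.7451…
Total = $370,000.00 + $86,025.0000 + $19,329.7451… = $475,354.75

$475,354.75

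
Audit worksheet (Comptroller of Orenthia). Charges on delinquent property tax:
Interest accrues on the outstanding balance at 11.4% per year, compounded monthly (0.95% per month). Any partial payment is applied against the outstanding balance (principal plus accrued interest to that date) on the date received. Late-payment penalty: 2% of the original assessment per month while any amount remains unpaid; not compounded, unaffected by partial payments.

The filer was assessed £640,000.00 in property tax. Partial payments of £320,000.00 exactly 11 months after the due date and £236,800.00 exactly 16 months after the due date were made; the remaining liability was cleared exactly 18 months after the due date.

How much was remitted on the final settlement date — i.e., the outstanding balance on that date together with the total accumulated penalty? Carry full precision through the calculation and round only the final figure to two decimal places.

Balance at month 11: £640,000.0000 × (1 + 0.0095)^11 = £710,149.0821…
After £320,000.00 payment: £710,149.0821… − £320,000.00 = £390,149.0821…
Balance at month 16: £390,149.0821… × (1 + 0.0095)^5 = £409,036.6340…
After £236,800.00 payment: £409,036.6340… − £236,800.00 = £172,236.6340…
Balance at month 18: £172,236.6340… × (1 + 0.0095)^2 = £175,524.6744…
Penalty: 18 × 2% × £640,000.00 = £230,400.00
Final settlement = outstanding balance + penalty = £175,524.6744… + £230,400.00 = £405,924.67

£405,924.67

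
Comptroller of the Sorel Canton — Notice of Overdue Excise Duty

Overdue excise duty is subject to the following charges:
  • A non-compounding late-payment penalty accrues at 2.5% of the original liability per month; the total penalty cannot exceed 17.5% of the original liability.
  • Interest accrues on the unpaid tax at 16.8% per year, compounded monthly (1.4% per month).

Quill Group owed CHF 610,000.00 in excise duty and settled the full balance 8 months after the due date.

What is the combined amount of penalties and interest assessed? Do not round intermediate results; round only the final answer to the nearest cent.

Penalty (uncapped): 8 × 2.5% × CHF 610,000.00 = CHF 122,000.00; cap = 17.5% × CHF 610,000.00 = CHF 106,750.00 → penalty = CHF 106,750.00
Interest: CHF 610,000.00 × ((1 + 0.014)^8 − 1) = CHF 610,000.00 × 0.1176444… = CHF 71,763.0739…
Penalties + interest = CHF 106,750.0000 + CHF 71,763.0739… = CHF 178,513.07

CHF 178,513.07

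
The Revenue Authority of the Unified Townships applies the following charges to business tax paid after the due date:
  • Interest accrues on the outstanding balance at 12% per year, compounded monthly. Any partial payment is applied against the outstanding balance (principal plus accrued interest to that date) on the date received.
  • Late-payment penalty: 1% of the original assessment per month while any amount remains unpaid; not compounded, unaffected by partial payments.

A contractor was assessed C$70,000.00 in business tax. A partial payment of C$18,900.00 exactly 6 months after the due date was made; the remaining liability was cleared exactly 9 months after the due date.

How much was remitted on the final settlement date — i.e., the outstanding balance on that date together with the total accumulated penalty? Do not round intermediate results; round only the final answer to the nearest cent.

C$63,385.28

Monthly rate = 12% ÷ 12 = 1%
Balance at month 6: C$70,000.0000 × (1 + 0.01)^6 = C$74,306.4105…
After C$18,900.00 payment: C$74,306.4105… − C$18,900.00 = C$55,406.4105…
Balance at month 9: C$55,406.4105… × (1 + 0.01)^3 = C$57,085.2802…
Penalty: 9 × 1% × C$70,000.00 = C$6,300.00
Final settlement = outstanding balance + penalty = C$57,085.2802… + C$6,300.00 = C$63,385.28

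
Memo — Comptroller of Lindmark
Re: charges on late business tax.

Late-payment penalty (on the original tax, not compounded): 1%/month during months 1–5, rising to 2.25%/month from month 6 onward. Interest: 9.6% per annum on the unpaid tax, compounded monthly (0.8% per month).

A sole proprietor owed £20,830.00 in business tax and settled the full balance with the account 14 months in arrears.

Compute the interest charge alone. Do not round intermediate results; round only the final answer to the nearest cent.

Interest: £20,830.00 × ((1 + 0.008)^14 − 1) = £20,830.00 × 0.1180145… = £2,458.2428…

£2,458.24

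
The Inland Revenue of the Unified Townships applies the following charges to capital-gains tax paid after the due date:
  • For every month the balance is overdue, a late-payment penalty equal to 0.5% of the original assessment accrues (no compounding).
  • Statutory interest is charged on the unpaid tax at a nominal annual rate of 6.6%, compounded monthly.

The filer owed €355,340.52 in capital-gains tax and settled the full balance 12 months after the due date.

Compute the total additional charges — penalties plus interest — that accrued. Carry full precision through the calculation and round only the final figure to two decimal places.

€45,495.51

Late-payment penalty: 12 × 0.5% × €355,340.52 = €21,320.43…
Interest (6.6%/yr ÷ 12 = 0.55%/month): €355,340.52 × ((1 + 0.0055)^12 − 1) = €24,175.0804…
Penalties + interest = €21,320.4312 + €24,175.0804… = €45,495.51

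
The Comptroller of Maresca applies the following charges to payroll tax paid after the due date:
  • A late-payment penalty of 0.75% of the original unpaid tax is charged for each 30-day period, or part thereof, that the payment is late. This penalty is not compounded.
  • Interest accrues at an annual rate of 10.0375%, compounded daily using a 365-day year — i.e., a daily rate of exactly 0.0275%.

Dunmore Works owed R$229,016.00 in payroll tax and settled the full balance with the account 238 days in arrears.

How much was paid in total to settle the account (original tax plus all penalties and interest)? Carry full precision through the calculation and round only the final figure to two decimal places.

R$258,245.25

Penalty periods: ⌈238/30⌉ = 8; penalty = 8 × 0.75% × R$229,016.00 = R$13,740.96
Interest: R$229,016.00 × ((1 + 0.000275)^238 − 1) = R$229,016.00 × 0.06762975… = R$15,488.2943…
Total = R$229,016.00 + R$13,740.9600 + R$15,488.2943… = R$258,245.25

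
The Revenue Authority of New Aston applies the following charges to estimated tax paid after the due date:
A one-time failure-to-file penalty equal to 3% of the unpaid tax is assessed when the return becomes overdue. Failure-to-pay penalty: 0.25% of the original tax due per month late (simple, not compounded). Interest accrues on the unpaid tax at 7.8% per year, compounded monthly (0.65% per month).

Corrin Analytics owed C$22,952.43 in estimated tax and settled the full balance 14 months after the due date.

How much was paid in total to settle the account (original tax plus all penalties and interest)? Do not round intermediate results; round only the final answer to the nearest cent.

C$26,623.59

Failure-to-file penalty: 3% × C$22,952.43 = C$688.57…
Failure-to-pay penalty = 0.25% × C$22,952.43 × 14 mo = C$803.34…
Interest: C$22,952.43 × ((1 + 0.0065)^14 − 1) = C$22,952.43 × 0.0949465… = C$2,179.2534…
Total = C$22,952.43 + C$1,491.9080… + C$2,179.2534… = C$26,623.59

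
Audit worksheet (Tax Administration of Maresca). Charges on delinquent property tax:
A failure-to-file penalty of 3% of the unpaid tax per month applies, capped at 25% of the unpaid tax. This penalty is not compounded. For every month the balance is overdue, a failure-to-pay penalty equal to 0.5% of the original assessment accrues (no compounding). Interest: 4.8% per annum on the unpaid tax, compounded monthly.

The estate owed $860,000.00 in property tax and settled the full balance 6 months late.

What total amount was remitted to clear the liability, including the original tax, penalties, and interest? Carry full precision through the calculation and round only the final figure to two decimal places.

Failure-to-file: 6 × 3% × $860,000.00 = $154,800.00 (under the 25% cap)
Failure-to-pay penalty = 0.5% × $860,000.00 × 6 mo = $25,800.00
Interest (4.8%/yr ÷ 12 = 0.4%/month): $860,000.00 × ((1 + 0.004)^6 − 1) = $20,847.5041…
Total = $860,000.00 + $180,600.0000 + $20,847.5041… = $1,061,447.50

$1,061,447.50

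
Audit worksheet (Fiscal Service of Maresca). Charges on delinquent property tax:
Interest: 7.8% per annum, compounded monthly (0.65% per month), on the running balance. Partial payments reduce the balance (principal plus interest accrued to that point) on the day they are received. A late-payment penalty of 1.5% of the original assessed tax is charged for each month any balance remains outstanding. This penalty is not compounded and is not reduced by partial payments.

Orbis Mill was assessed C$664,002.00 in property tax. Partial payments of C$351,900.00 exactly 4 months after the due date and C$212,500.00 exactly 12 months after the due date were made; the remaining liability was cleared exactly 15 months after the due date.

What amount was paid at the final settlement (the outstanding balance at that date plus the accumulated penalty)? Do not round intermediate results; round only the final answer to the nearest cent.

Balance at month 4: C$664,002.0000 × (1 + 0.0065)^4 = C$681,435.1071…
After C$351,900.00 payment: C$681,435.1071… − C$351,900.00 = C$329,535.1071…
Balance at month 12: C$329,535.1071… × (1 + 0.0065)^8 = C$347,065.8820…
After C$212,500.00 payment: C$347,065.8820… − C$212,500.00 = C$134,565.8820…
Balance at month 15: C$134,565.8820… × (1 + 0.0065)^3 = C$137,207.0099…
Penalty: 15 × 1.5% × C$664,002.00 = C$149,400.45
Final settlement = outstanding balance + penalty = C$137,207.0099… + C$149,400.45 = C$286,607.46

C$286,607.46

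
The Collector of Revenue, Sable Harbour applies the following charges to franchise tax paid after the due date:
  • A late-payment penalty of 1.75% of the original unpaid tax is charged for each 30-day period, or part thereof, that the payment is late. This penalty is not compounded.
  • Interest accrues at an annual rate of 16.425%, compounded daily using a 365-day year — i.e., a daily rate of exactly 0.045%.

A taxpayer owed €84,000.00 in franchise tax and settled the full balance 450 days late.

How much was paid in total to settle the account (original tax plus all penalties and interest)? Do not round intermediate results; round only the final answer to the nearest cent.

€124,899.96

Penalty periods: ⌈450/30⌉ = 15; penalty = 15 × 1.75% × €84,000.00 = €22,050.00
Interest: €84,000.00 × ((1 + 0.00045)^450 − 1) = €84,000.00 × 0.22440431… = €18,849.9623…
Total = €84,000.00 + €22,050.0000 + €18,849.9623… = €124,899.96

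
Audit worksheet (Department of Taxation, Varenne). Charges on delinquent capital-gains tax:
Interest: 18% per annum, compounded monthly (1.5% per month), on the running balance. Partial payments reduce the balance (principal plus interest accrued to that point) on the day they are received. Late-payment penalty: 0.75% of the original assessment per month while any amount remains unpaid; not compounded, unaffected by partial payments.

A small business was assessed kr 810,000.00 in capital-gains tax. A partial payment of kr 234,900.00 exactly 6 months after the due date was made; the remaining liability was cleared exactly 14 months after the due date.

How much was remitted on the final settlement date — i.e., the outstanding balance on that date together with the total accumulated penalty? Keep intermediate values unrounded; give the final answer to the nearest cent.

kr 818,159.03

Balance at month 6: kr 810,000.0000 × (1 + 0.015)^6 = kr 885,689.0438…
After kr 234,900.00 payment: kr 885,689.0438… − kr 234,900.00 = kr 650,789.0438…
Balance at month 14: kr 650,789.0438… × (1 + 0.015)^8 = kr 733,109.0333…
Penalty: 14 × 0.75% × kr 810,000.00 = kr 85,050.00
Final settlement = outstanding balance + penalty = kr 733,109.0333… + kr 85,050.00 = kr 818,159.03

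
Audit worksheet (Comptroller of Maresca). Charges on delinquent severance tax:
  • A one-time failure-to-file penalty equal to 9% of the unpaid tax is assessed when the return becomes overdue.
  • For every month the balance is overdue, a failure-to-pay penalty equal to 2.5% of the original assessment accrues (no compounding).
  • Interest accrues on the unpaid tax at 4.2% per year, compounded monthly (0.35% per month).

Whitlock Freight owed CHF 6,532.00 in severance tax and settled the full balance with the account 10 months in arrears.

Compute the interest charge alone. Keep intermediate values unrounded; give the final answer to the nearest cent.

CHF 232.25

Interest: CHF 6,532.00 × ((1 + 0.0035)^10 − 1) = CHF 6,532.00 × 0.0355564… = CHF 232.2546…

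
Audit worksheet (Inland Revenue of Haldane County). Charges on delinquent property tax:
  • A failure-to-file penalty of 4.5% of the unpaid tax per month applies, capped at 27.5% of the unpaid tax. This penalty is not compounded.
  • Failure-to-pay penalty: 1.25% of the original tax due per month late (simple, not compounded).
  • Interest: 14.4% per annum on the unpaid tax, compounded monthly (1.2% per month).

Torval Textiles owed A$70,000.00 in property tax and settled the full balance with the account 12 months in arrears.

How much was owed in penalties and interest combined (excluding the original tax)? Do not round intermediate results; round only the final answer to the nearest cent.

Failure-to-file: 12 × 4.5% × A$70,000.00 = A$37,800.00, capped at 27.5% × A$70,000.00 = A$19,250.00
Failure-to-pay penalty = 1.25% × A$70,000.00 × 12 mo = A$10,500.00
Interest: A$70,000.00 × ((1 + 0.012)^12 − 1) = A$70,000.00 × 0.1538946… = A$10,772.6237…
Penalties + interest = A$29,750.0000 + A$10,772.6237… = A$40,522.62

A$40,522.62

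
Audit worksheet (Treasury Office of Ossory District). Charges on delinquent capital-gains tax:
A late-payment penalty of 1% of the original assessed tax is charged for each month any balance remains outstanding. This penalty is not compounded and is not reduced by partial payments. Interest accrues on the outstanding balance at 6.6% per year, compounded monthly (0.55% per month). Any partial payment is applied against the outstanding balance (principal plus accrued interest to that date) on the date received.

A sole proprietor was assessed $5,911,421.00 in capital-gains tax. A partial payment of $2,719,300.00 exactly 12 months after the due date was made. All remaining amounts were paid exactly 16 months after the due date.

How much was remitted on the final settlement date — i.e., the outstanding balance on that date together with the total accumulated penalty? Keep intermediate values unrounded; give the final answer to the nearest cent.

$4,619,852.64

Balance at month 12: $5,911,421.0000 × (1 + 0.0055)^12 = $6,313,596.0121…
After $2,719,300.00 payment: $6,313,596.0121… − $2,719,300.00 = $3,594,296.0121…
Balance at month 16: $3,594,296.0121… × (1 + 0.0055)^4 = $3,674,025.2844…
Penalty: 16 × 1% × $5,911,421.00 = $945,827.36
Final settlement = outstanding balance + penalty = $3,674,025.2844… + $945,827.36 = $4,619,852.64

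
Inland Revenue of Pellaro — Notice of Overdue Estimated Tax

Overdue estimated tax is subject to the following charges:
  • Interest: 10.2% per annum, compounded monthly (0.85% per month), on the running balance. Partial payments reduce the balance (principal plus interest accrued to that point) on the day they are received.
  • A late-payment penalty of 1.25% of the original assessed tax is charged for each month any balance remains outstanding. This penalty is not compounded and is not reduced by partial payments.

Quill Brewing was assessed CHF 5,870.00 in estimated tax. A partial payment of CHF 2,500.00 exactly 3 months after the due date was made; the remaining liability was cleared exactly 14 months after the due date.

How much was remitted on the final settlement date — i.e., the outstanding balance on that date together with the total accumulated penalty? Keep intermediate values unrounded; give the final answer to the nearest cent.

CHF 4,891.78

Balance at month 3: CHF 5,870.0000 × (1 + 0.0085)^3 = CHF 6,020.9609…
After CHF 2,500.00 payment: CHF 6,020.9609… − CHF 2,500.00 = CHF 3,520.9609…
Balance at month 14: CHF 3,520.9609… × (1 + 0.0085)^11 = CHF 3,864.5251…
Penalty: 14 × 1.25% × CHF 5,870.00 = CHF 1,027.25
Final settlement = outstanding balance + penalty = CHF 3,864.5251… + CHF 1,027.25 = CHF 4,891.78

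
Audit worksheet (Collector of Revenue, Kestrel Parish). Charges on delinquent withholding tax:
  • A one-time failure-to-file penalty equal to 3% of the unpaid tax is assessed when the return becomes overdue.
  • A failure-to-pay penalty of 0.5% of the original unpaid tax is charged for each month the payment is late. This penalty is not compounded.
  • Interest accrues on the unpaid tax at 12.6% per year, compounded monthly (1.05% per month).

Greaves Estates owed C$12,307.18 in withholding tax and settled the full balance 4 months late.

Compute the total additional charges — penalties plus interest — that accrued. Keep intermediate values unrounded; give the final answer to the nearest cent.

C$1,140.46

Failure-to-file penalty: 3% × C$12,307.18 = C$369.22…
Failure-to-pay penalty: 4 × 0.5% × C$12,307.18 = C$246.14…
Interest: C$12,307.18 × ((1 + 0.0105)^4 − 1) = C$12,307.18 × 0.0426661… = C$525.0999…
Penalties + interest = C$615.3590 + C$525.0999… = C$1,140.46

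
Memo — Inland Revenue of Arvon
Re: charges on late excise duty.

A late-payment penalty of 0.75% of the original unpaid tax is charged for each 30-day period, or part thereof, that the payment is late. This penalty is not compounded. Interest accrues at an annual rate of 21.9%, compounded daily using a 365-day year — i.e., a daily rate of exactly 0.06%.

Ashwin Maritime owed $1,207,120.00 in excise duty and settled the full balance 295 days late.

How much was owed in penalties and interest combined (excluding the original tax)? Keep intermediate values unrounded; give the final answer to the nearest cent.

Penalty periods: ⌈295/30⌉ = 10; penalty = 10 × 0.75% × $1,207,120.00 = $90,534.00
Interest: $1,207,120.00 × ((1 + 0.0006)^295 − 1) = $1,207,120.00 × 0.19356774… = $233,659.4883…
Penalties + interest = $90,534.0000 + $233,659.4883… = $324,193.49

$324,193.49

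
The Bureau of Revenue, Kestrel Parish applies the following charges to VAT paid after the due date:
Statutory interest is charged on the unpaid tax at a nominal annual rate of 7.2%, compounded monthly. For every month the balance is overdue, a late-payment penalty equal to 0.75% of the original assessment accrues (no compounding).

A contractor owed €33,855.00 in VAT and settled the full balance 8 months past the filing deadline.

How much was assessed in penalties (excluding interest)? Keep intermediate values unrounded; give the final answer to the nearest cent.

Late-payment penalty = 0.75% × €33,855.00 × 8 mo = €2,031.30

€2,031.30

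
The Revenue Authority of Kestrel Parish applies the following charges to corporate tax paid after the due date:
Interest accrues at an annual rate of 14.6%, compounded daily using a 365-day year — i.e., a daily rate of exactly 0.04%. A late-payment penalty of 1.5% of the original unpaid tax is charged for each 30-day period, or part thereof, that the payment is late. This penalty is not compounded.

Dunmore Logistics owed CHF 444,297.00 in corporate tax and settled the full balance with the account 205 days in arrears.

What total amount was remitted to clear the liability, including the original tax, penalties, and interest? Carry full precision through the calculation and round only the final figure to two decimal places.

CHF 528,908.04

Penalty periods: ⌈205/30⌉ = 7; penalty = 7 × 1.5% × CHF 444,297.00 = CHF 46,651.19…
Interest: CHF 444,297.00 × ((1 + 0.0004)^205 − 1) = CHF 444,297.00 × 0.08543801… = CHF 37,959.8530…
Total = CHF 444,297.00 + CHF 46,651.1850 + CHF 37,959.8530… = CHF 528,908.04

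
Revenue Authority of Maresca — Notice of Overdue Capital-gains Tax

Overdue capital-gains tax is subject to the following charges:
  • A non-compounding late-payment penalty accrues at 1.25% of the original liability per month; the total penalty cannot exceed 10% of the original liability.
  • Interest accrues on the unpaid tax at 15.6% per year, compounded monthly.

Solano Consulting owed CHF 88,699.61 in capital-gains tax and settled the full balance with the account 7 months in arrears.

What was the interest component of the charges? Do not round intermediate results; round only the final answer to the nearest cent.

Interest (15.6%/yr ÷ 12 = 1.3%/month): CHF 88,699.61 × ((1 + 0.013)^7 − 1) = CHF 8,393.3693…

CHF 8,393.37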